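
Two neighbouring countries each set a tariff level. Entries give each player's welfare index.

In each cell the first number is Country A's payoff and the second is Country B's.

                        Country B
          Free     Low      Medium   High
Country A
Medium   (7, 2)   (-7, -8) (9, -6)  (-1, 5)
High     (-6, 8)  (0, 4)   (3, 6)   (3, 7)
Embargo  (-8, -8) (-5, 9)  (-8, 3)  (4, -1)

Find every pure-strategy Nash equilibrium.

There is no pure-strategy Nash equilibrium.

(Medium, Free): Country B can switch to High (2 → 5). Not NE.
(Medium, Low): Country A can switch to High (-7 → 0). Not NE.
(Medium, Medium): Country B can switch to Free (-6 → 2). Not NE.
(Medium, High): Country A can switch to High (-1 → 3). Not NE.
(High, Free): Country A can switch to Medium (-6 → 7). Not NE.
(High, Low): Country B can switch to Free (4 → 8). Not NE.
(High, Medium): Country A can switch to Medium (3 → 9). Not NE.
(High, High): Country A can switch to Embargo (3 → 4). Not NE.
(Embargo, Free): Country A can switch to Medium (-8 → 7). Not NE.
(Embargo, Low): Country A can switch to High (-5 → 0). Not NE.
(Embargo, Medium): Country A can switch to Medium (-8 → 9). Not NE.
(Embargo, High): Country B can switch to Low (-1 → 9). Not NE.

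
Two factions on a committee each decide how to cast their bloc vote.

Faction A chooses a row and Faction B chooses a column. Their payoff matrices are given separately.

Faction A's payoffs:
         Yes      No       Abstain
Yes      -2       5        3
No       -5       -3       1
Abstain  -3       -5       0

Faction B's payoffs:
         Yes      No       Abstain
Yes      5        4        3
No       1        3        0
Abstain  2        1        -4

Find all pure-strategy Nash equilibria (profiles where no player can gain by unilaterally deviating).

For each strategy profile, look for a profitable unilateral deviation.
(Yes, Yes): Faction A gets -2, best alternative -3; Faction B gets 5, best alternative 4. No profitable deviation — NE.
(Yes, No): Faction B can switch to Yes (4 → 5). Not NE.
(Yes, Abstain): Faction B can switch to Yes (3 → 5). Not NE.
(No, Yes): Faction A can switch to Yes (-5 → -2). Not NE.
(No, No): Faction A can switch to Yes (-3 → 5). Not NE.
(No, Abstain): Faction A can switch to Yes (1 → 3). Not NE.
(Abstain, Yes): Faction A can switch to Yes (-3 → -2). Not NE.
(Abstain, No): Faction A can switch to Yes (-5 → 5). Not NE.
(Abstain, Abstain): Faction A can switch to Yes (0 → 3). Not NE.

The unique pure-strategy Nash equilibrium is (Yes, Yes).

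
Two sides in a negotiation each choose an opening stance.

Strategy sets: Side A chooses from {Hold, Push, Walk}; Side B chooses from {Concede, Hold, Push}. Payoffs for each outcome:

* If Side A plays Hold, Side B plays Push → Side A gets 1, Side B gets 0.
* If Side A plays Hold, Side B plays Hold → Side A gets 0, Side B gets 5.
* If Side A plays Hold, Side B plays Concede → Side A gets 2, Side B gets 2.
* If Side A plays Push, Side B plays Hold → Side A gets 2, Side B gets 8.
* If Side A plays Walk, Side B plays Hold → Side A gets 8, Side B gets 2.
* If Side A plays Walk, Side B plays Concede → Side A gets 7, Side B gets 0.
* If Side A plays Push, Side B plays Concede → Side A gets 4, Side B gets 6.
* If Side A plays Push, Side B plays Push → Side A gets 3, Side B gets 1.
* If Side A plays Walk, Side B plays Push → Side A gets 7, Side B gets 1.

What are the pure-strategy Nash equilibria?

(Walk, Hold)

(Hold, Concede): Side A can switch to Push (2 → 4). Not NE.
(Hold, Hold): Side A can switch to Push (0 → 2). Not NE.
(Hold, Push): Side A can switch to Push (1 → 3). Not NE.
(Push, Concede): Side A can switch to Walk (4 → 7). Not NE.
(Push, Hold): Side A can switch to Walk (2 → 8). Not NE.
(Push, Push): Side A can switch to Walk (3 → 7). Not NE.
(Walk, Hold): Side A gets 8, best alternative 2; Side B gets 2, best alternative 1. No profitable deviation — NE.
(The remaining 2 profiles each have a profitable deviation by the same check.)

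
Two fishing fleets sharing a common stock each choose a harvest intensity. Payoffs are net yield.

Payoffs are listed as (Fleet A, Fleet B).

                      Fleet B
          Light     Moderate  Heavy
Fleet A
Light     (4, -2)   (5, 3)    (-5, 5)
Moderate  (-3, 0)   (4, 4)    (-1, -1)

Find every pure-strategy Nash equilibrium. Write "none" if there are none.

This game has no pure Nash equilibrium.

For each strategy profile, look for a profitable unilateral deviation.
(Light, Light): Fleet B can switch to Moderate (-2 → 3). Not NE.
(Light, Moderate): Fleet B can switch to Heavy (3 → 5). Not NE.
(Light, Heavy): Fleet A can switch to Moderate (-5 → -1). Not NE.
(Moderate, Light): Fleet A can switch to Light (-3 → 4). Not NE.
(Moderate, Moderate): Fleet A can switch to Light (4 → 5). Not NE.
(Moderate, Heavy): Fleet B can switch to Light (-1 → 0). Not NE.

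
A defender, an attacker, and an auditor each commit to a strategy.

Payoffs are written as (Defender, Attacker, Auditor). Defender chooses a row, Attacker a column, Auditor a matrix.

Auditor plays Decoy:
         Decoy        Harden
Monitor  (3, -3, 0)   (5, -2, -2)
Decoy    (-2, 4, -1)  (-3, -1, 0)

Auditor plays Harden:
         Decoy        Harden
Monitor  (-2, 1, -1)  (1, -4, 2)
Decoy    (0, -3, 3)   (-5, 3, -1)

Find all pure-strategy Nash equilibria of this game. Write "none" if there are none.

For each player, find the best response to each opponent profile; mutual best responses are the pure NE.
Defender against (Decoy, Decoy): payoffs 3, -2 → best response Monitor.
Defender against (Decoy, Harden): payoffs -2, 0 → best response Decoy.
Defender against (Harden, Decoy): payoffs 5, -3 → best response Monitor.
Defender against (Harden, Harden): payoffs 1, -5 → best response Monitor.
Attacker against (Monitor, Decoy): payoffs -3, -2 → best response Harden.
Attacker against (Monitor, Harden): payoffs 1, -4 → best response Decoy.
Attacker against (Decoy, Decoy): payoffs 4, -1 → best response Decoy.
Attacker against (Decoy, Harden): payoffs -3, 3 → best response Harden.
Auditor against (Monitor, Decoy): payoffs 0, -1 → best response Decoy.
Auditor against (Monitor, Harden): payoffs -2, 2 → best response Harden.
Auditor against (Decoy, Decoy): payoffs -1, 3 → best response Harden.
Auditor against (Decoy, Harden): payoffs 0, -1 → best response Decoy.
No profile is a mutual best response for all players.

none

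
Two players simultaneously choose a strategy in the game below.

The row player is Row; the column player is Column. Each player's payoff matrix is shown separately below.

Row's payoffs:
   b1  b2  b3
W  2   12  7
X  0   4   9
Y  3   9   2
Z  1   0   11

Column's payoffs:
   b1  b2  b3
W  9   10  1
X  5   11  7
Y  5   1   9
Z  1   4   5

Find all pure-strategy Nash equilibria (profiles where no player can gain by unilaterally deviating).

Row against b1: payoffs 2, 0, 3, 1 → best response Y.
Row against b2: payoffs 12, 4, 9, 0 → best response W.
Row against b3: payoffs 7, 9, 2, 11 → best response Z.
Column against W: payoffs 9, 10, 1 → best response b2.
Column against X: payoffs 5, 11, 7 → best response b2.
Column against Y: payoffs 5, 1, 9 → best response b3.
Column against Z: payoffs 1, 4, 5 → best response b3.
Mutual best responses: (W, b2); (Z, b3).

The pure Nash equilibria are (W, b2); (Z, b3).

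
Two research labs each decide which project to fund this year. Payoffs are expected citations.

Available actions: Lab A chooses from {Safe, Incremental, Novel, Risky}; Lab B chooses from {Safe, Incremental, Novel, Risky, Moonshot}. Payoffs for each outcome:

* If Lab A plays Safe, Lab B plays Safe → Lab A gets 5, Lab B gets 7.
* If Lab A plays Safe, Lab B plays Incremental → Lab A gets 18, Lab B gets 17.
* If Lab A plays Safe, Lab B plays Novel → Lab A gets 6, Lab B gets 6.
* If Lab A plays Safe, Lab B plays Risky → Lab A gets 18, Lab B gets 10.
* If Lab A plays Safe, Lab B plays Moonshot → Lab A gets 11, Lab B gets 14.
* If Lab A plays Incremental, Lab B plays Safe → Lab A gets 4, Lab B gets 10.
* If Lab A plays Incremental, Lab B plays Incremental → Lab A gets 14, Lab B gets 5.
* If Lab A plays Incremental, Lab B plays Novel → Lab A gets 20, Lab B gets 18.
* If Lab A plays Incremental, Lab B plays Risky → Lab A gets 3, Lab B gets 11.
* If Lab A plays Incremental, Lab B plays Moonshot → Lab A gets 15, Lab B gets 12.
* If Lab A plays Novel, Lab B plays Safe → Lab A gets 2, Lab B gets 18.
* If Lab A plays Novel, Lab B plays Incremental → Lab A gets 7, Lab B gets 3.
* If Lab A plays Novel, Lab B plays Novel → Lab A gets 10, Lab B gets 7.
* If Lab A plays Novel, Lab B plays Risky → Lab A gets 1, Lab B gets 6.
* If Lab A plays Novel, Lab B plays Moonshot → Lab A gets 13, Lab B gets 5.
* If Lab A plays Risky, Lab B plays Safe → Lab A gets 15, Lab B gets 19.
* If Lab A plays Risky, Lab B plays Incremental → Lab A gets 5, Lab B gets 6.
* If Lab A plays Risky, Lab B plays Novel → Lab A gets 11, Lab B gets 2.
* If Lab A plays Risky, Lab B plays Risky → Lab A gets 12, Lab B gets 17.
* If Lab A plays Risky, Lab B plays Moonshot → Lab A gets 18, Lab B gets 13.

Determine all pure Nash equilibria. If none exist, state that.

Mark each player's best response to every combination of opponents' strategies; a profile where every player is best-responding is a pure Nash equilibrium.
Lab A against Safe: payoffs 5, 4, 2, 15 → best response Risky.
Lab A against Incremental: payoffs 18, 14, 7, 5 → best response Safe.
Lab A against Novel: payoffs 6, 20, 10, 11 → best response Incremental.
Lab A against Risky: payoffs 18, 3, 1, 12 → best response Safe.
Lab A against Moonshot: payoffs 11, 15, 13, 18 → best response Risky.
Lab B against Safe: payoffs 7, 17, 6, 10, 14 → best response Incremental.
Lab B against Incremental: payoffs 10, 5, 18, 11, 12 → best response Novel.
Lab B against Novel: payoffs 18, 3, 7, 6, 5 → best response Safe.
Lab B against Risky: payoffs 19, 6, 2, 17, 13 → best response Safe.
Mutual best responses: (Safe, Incremental); (Incremental, Novel); (Risky, Safe).

(Safe, Incremental), (Incremental, Novel), (Risky, Safe)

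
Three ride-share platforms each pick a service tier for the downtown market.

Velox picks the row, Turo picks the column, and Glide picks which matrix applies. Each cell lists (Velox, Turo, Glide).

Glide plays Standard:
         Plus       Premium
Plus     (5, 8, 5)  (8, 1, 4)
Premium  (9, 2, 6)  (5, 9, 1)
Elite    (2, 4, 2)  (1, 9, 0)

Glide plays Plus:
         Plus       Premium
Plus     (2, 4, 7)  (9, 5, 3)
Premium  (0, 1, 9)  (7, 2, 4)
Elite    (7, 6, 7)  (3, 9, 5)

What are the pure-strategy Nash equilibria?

This game has no pure Nash equilibrium.

For each player, find the best response to each opponent profile; mutual best responses are the pure NE.
Velox against (Plus, Standard): payoffs 5, 9, 2 → best response Premium.
Velox against (Plus, Plus): payoffs 2, 0, 7 → best response Elite.
Velox against (Premium, Standard): payoffs 8, 5, 1 → best response Plus.
Velox against (Premium, Plus): payoffs 9, 7, 3 → best response Plus.
Turo against (Plus, Standard): payoffs 8, 1 → best response Plus.
Turo against (Plus, Plus): payoffs 4, 5 → best response Premium.
Turo against (Premium, Standard): payoffs 2, 9 → best response Premium.
Turo against (Premium, Plus): payoffs 1, 2 → best response Premium.
Turo against (Elite, Standard): payoffs 4, 9 → best response Premium.
Turo against (Elite, Plus): payoffs 6, 9 → best response Premium.
Glide against (Plus, Plus): payoffs 5, 7 → best response Plus.
Glide against (Plus, Premium): payoffs 4, 3 → best response Standard.
Glide against (Premium, Plus): payoffs 6, 9 → best response Plus.
Glide against (Premium, Premium): payoffs 1, 4 → best response Plus.
Glide against (Elite, Plus): payoffs 2, 7 → best response Plus.
Glide against (Elite, Premium): payoffs 0, 5 → best response Plus.
No profile is a mutual best response for all players.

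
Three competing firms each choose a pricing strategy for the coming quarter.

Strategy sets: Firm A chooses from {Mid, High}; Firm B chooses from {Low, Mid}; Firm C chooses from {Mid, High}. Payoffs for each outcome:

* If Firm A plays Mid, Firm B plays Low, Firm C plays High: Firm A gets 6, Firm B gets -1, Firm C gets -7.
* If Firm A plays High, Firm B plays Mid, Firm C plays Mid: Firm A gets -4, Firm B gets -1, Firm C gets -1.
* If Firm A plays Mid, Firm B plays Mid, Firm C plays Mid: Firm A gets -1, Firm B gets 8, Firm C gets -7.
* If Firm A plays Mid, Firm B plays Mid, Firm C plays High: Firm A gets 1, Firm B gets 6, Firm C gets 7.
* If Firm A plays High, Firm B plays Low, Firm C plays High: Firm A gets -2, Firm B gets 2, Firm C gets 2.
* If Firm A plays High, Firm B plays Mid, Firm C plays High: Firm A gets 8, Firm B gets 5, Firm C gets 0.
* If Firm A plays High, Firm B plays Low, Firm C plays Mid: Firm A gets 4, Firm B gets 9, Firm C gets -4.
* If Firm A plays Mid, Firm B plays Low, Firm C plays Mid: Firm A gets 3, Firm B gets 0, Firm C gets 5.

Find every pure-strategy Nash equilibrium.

Firm A against (Low, Mid): payoffs 3, 4 → best response High.
Firm A against (Low, High): payoffs 6, -2 → best response Mid.
Firm A against (Mid, Mid): payoffs -1, -4 → best response Mid.
Firm A against (Mid, High): payoffs 1, 8 → best response High.
Firm B against (Mid, Mid): payoffs 0, 8 → best response Mid.
Firm B against (Mid, High): payoffs -1, 6 → best response Mid.
Firm B against (High, Mid): payoffs 9, -1 → best response Low.
Firm B against (High, High): payoffs 2, 5 → best response Mid.
Firm C against (Mid, Low): payoffs 5, -7 → best response Mid.
Firm C against (Mid, Mid): payoffs -7, 7 → best response High.
Firm C against (High, Low): payoffs -4, 2 → best response High.
Firm C against (High, Mid): payoffs -1, 0 → best response High.
Mutual best responses: (High, Mid, High).

The unique pure-strategy Nash equilibrium is (High, Mid, High).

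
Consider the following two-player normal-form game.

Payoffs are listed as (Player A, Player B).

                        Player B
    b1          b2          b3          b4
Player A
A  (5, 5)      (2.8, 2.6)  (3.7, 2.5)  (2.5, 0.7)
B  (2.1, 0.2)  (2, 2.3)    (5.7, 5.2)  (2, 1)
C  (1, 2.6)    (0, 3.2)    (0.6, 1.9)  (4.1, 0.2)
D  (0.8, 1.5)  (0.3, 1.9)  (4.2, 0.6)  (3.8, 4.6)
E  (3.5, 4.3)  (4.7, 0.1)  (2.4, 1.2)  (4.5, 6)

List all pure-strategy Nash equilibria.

The pure Nash equilibria are (A, b1), (B, b3), (E, b4).

Player A against b1: payoffs 5, 2.1, 1, 0.8, 3.5 → best response A.
Player A against b2: payoffs 2.8, 2, 0, 0.3, 4.7 → best response E.
Player A against b3: payoffs 3.7, 5.7, 0.6, 4.2, 2.4 → best response B.
Player A against b4: payoffs 2.5, 2, 4.1, 3.8, 4.5 → best response E.
Player B against A: payoffs 5, 2.6, 2.5, 0.7 → best response b1.
Player B against B: payoffs 0.2, 2.3, 5.2, 1 → best response b3.
Player B against C: payoffs 2.6, 3.2, 1.9, 0.2 → best response b2.
Player B against D: payoffs 1.5, 1.9, 0.6, 4.6 → best response b4.
Player B against E: payoffs 4.3, 0.1, 1.2, 6 → best response b4.
Mutual best responses: (A, b1); (B, b3); (E, b4).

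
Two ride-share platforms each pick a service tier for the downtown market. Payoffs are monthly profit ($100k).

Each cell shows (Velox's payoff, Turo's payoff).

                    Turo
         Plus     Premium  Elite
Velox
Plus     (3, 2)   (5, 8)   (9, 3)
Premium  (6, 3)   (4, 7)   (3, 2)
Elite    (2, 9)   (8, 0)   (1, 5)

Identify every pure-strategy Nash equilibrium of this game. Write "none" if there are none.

There is no pure-strategy Nash equilibrium.

Check each profile: it is a Nash equilibrium iff no player can strictly gain by switching unilaterally.
(Plus, Plus): Velox can switch to Premium (3 → 6). Not NE.
(Plus, Premium): Velox can switch to Elite (5 → 8). Not NE.
(Plus, Elite): Turo can switch to Premium (3 → 8). Not NE.
(Premium, Plus): Turo can switch to Premium (3 → 7). Not NE.
(Premium, Premium): Velox can switch to Plus (4 → 5). Not NE.
(Premium, Elite): Velox can switch to Plus (3 → 9). Not NE.
(The remaining 3 profiles each have a profitable deviation by the same check.)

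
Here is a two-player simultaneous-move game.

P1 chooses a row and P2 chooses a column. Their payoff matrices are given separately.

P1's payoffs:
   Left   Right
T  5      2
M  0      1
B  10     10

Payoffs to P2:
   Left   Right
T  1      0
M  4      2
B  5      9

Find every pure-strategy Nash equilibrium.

Pure NE: (B, Right)

Check each profile: it is a Nash equilibrium iff no player can strictly gain by switching unilaterally.
(T, Left): P1 can switch to B (5 → 10). Not NE.
(T, Right): P1 can switch to B (2 → 10). Not NE.
(M, Left): P1 can switch to T (0 → 5). Not NE.
(M, Right): P1 can switch to T (1 → 2). Not NE.
(B, Left): P2 can switch to Right (5 → 9). Not NE.
(B, Right): P1 gets 10, best alternative 2; P2 gets 9, best alternative 5. No profitable deviation — NE.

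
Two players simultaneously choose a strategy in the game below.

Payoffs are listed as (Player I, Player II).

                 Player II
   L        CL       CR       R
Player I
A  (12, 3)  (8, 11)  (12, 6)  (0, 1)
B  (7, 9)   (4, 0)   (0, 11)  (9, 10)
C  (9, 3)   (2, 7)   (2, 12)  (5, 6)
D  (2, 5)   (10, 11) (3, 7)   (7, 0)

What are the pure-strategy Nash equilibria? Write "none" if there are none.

(A, L): Player II can switch to CL (3 → 11). Not NE.
(A, CL): Player I can switch to D (8 → 10). Not NE.
(A, CR): Player II can switch to CL (6 → 11). Not NE.
(A, R): Player I can switch to B (0 → 9). Not NE.
(B, L): Player I can switch to A (7 → 12). Not NE.
(B, CL): Player I can switch to A (4 → 8). Not NE.
(D, CL): Player I gets 10, best alternative 8; Player II gets 11, best alternative 7. No profitable deviation — NE.
(The remaining 9 profiles each have a profitable deviation by the same check.)

(D, CL)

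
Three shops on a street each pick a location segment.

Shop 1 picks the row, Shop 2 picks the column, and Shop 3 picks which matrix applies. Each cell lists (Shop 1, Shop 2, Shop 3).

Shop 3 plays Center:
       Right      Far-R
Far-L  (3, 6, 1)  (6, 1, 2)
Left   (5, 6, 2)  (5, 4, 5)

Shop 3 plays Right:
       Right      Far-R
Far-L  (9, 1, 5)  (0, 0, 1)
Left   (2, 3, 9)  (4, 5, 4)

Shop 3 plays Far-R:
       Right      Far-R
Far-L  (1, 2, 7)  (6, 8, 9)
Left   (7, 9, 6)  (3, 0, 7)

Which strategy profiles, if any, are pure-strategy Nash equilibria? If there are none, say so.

Mark each player's best response to every combination of opponents' strategies; a profile where every player is best-responding is a pure Nash equilibrium.
Shop 1 against (Right, Center): payoffs 3, 5 → best response Left.
Shop 1 against (Right, Right): payoffs 9, 2 → best response Far-L.
Shop 1 against (Right, Far-R): payoffs 1, 7 → best response Left.
Shop 1 against (Far-R, Center): payoffs 6, 5 → best response Far-L.
Shop 1 against (Far-R, Right): payoffs 0, 4 → best response Left.
Shop 1 against (Far-R, Far-R): payoffs 6, 3 → best response Far-L.
Shop 2 against (Far-L, Center): payoffs 6, 1 → best response Right.
Shop 2 against (Far-L, Right): payoffs 1, 0 → best response Right.
Shop 2 against (Far-L, Far-R): payoffs 2, 8 → best response Far-R.
Shop 2 against (Left, Center): payoffs 6, 4 → best response Right.
Shop 2 against (Left, Right): payoffs 3, 5 → best response Far-R.
Shop 2 against (Left, Far-R): payoffs 9, 0 → best response Right.
Shop 3 against (Far-L, Right): payoffs 1, 5, 7 → best response Far-R.
Shop 3 against (Far-L, Far-R): payoffs 2, 1, 9 → best response Far-R.
Shop 3 against (Left, Right): payoffs 2, 9, 6 → best response Right.
Shop 3 against (Left, Far-R): payoffs 5, 4, 7 → best response Far-R.
Mutual best responses: (Far-L, Far-R, Far-R).

Pure NE: (Far-L, Far-R, Far-R)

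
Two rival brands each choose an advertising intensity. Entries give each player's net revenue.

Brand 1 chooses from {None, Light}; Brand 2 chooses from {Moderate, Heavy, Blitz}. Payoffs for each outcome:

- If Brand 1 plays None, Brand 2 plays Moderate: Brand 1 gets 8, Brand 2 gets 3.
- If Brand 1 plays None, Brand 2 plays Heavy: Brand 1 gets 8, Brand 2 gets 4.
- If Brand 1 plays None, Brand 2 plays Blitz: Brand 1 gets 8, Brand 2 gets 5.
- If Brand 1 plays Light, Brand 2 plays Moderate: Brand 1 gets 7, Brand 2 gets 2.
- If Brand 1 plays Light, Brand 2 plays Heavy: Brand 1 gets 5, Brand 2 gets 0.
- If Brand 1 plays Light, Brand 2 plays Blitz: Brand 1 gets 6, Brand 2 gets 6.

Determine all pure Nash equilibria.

Brand 1 against Moderate: payoffs 8, 7 → best response None.
Brand 1 against Heavy: payoffs 8, 5 → best response None.
Brand 1 against Blitz: payoffs 8, 6 → best response None.
Brand 2 against None: payoffs 3, 4, 5 → best response Blitz.
Brand 2 against Light: payoffs 2, 0, 6 → best response Blitz.
Mutual best responses: (None, Blitz).

Pure NE: (None, Blitz)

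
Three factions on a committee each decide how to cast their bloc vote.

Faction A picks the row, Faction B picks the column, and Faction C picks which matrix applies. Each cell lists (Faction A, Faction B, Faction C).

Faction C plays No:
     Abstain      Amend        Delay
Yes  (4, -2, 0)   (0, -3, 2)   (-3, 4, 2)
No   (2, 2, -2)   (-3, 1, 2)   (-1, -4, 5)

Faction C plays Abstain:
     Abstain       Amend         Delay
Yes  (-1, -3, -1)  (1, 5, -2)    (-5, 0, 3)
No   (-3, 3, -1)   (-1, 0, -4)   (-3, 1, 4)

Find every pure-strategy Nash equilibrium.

This game has no pure Nash equilibrium.

(Yes, Abstain, No): Faction B can switch to Delay (-2 → 4). Not NE.
(Yes, Abstain, Abstain): Faction B can switch to Amend (-3 → 5). Not NE.
(Yes, Amend, No): Faction B can switch to Abstain (-3 → -2). Not NE.
(Yes, Amend, Abstain): Faction C can switch to No (-2 → 2). Not NE.
(Yes, Delay, No): Faction A can switch to No (-3 → -1). Not NE.
(Yes, Delay, Abstain): Faction A can switch to No (-5 → -3). Not NE.
(No, Abstain, No): Faction A can switch to Yes (2 → 4). Not NE.
(No, Abstain, Abstain): Faction A can switch to Yes (-3 → -1). Not NE.
(No, Amend, No): Faction A can switch to Yes (-3 → 0). Not NE.
(No, Amend, Abstain): Faction A can switch to Yes (-1 → 1). Not NE.
(No, Delay, No): Faction B can switch to Abstain (-4 → 2). Not NE.
(No, Delay, Abstain): Faction B can switch to Abstain (1 → 3). Not NE.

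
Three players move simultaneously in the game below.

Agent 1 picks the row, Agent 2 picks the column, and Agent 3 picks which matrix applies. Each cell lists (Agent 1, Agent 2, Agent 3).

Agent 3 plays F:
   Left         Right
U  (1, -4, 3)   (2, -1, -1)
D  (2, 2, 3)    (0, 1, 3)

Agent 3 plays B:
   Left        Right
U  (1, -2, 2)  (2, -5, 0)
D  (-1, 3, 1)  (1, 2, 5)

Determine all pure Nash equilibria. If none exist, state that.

Agent 1 against (Left, F): payoffs 1, 2 → best response D.
Agent 1 against (Left, B): payoffs 1, -1 → best response U.
Agent 1 against (Right, F): payoffs 2, 0 → best response U.
Agent 1 against (Right, B): payoffs 2, 1 → best response U.
Agent 2 against (U, F): payoffs -4, -1 → best response Right.
Agent 2 against (U, B): payoffs -2, -5 → best response Left.
Agent 2 against (D, F): payoffs 2, 1 → best response Left.
Agent 2 against (D, B): payoffs 3, 2 → best response Left.
Agent 3 against (U, Left): payoffs 3, 2 → best response F.
Agent 3 against (U, Right): payoffs -1, 0 → best response B.
Agent 3 against (D, Left): payoffs 3, 1 → best response F.
Agent 3 against (D, Right): payoffs 3, 5 → best response B.
Mutual best responses: (D, Left, F).

(D, Left, F)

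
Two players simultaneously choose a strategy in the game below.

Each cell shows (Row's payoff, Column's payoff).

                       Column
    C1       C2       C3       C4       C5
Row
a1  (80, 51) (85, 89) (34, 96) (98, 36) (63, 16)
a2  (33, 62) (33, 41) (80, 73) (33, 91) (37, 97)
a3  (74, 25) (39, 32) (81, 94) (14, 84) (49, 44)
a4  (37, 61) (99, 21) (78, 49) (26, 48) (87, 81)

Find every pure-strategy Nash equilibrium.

(a1, C1): Column can switch to C2 (51 → 89). Not NE.
(a1, C2): Row can switch to a4 (85 → 99). Not NE.
(a1, C3): Row can switch to a2 (34 → 80). Not NE.
(a1, C4): Column can switch to C1 (36 → 51). Not NE.
(a1, C5): Row can switch to a4 (63 → 87). Not NE.
(a2, C1): Row can switch to a1 (33 → 80). Not NE.
(a3, C3): Row gets 81, best alternative 80; Column gets 94, best alternative 84. No profitable deviation — NE.
(a4, C5): Row gets 87, best alternative 63; Column gets 81, best alternative 61. No profitable deviation — NE.
(The remaining 12 profiles each have a profitable deviation by the same check.)

The pure Nash equilibria are (a3, C3), (a4, C5).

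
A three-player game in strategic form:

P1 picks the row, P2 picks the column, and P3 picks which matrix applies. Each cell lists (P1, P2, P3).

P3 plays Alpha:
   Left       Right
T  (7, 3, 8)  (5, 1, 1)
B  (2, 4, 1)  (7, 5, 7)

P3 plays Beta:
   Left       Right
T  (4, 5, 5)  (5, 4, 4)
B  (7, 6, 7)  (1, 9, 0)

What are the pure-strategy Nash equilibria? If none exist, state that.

The pure Nash equilibria are (T, Left, Alpha); (B, Right, Alpha).

P1 against (Left, Alpha): payoffs 7, 2 → best response T.
P1 against (Left, Beta): payoffs 4, 7 → best response B.
P1 against (Right, Alpha): payoffs 5, 7 → best response B.
P1 against (Right, Beta): payoffs 5, 1 → best response T.
P2 against (T, Alpha): payoffs 3, 1 → best response Left.
P2 against (T, Beta): payoffs 5, 4 → best response Left.
P2 against (B, Alpha): payoffs 4, 5 → best response Right.
P2 against (B, Beta): payoffs 6, 9 → best response Right.
P3 against (T, Left): payoffs 8, 5 → best response Alpha.
P3 against (T, Right): payoffs 1, 4 → best response Beta.
P3 against (B, Left): payoffs 1, 7 → best response Beta.
P3 against (B, Right): payoffs 7, 0 → best response Alpha.
Mutual best responses: (T, Left, Alpha); (B, Right, Alpha).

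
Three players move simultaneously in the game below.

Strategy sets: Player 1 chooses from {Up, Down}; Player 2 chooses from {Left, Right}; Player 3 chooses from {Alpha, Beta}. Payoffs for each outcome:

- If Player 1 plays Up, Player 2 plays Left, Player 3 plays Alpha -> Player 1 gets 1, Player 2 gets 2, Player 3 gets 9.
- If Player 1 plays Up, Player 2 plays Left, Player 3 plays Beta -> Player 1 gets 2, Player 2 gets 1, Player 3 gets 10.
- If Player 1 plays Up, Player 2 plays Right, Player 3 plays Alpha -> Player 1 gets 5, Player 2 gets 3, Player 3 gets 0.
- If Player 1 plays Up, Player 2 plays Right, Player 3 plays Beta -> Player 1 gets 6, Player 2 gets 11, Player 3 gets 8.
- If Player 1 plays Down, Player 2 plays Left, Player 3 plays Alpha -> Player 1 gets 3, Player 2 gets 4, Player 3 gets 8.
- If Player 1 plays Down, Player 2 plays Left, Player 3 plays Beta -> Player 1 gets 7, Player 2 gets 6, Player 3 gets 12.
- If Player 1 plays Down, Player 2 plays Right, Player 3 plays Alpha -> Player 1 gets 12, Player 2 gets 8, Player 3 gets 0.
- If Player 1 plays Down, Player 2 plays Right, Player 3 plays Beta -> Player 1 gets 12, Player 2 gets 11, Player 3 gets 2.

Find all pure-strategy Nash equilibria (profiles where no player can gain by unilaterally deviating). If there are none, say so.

(Up, Left, Alpha): Player 1 can switch to Down (1 → 3). Not NE.
(Up, Left, Beta): Player 1 can switch to Down (2 → 7). Not NE.
(Up, Right, Alpha): Player 1 can switch to Down (5 → 12). Not NE.
(Up, Right, Beta): Player 1 can switch to Down (6 → 12). Not NE.
(Down, Left, Alpha): Player 2 can switch to Right (4 → 8). Not NE.
(Down, Left, Beta): Player 2 can switch to Right (6 → 11). Not NE.
(Down, Right, Alpha): Player 3 can switch to Beta (0 → 2). Not NE.
(Down, Right, Beta): Player 1 gets 12, best alternative 6; Player 2 gets 11, best alternative 6; Player 3 gets 2, best alternative 0. No profitable deviation — NE.

The unique pure-strategy Nash equilibrium is (Down, Right, Beta).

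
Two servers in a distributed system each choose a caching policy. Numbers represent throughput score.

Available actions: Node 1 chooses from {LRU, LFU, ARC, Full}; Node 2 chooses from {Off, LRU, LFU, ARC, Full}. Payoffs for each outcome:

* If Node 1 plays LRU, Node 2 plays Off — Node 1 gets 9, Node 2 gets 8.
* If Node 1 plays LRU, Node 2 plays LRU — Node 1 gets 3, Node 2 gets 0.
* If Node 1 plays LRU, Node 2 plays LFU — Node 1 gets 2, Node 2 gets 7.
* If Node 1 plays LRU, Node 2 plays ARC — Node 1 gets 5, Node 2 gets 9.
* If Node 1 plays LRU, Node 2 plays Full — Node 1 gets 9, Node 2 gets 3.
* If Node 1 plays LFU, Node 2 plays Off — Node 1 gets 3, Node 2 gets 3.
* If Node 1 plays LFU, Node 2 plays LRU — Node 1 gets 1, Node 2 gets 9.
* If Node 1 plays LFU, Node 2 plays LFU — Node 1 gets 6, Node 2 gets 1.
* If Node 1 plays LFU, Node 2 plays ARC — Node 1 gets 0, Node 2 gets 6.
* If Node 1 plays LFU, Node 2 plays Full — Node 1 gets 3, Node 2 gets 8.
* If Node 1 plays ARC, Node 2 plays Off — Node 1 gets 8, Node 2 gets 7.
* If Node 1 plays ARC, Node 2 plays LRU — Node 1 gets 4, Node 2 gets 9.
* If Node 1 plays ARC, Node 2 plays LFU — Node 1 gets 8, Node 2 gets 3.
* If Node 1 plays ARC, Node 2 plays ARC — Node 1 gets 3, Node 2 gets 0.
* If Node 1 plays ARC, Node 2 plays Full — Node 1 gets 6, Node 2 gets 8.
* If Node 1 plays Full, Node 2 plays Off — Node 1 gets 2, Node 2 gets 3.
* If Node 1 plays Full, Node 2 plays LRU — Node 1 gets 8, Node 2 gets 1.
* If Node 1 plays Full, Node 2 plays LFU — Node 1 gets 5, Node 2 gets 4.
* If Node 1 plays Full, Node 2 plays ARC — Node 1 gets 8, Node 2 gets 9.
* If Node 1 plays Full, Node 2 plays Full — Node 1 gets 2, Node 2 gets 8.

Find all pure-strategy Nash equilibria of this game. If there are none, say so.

The unique pure-strategy Nash equilibrium is (Full, ARC).

(LRU, Off): Node 2 can switch to ARC (8 → 9). Not NE.
(LRU, LRU): Node 1 can switch to ARC (3 → 4). Not NE.
(LRU, LFU): Node 1 can switch to LFU (2 → 6). Not NE.
(LRU, ARC): Node 1 can switch to Full (5 → 8). Not NE.
(LRU, Full): Node 2 can switch to Off (3 → 8). Not NE.
(LFU, Off): Node 1 can switch to LRU (3 → 9). Not NE.
(Full, ARC): Node 1 gets 8, best alternative 5; Node 2 gets 9, best alternative 8. No profitable deviation — NE.
(The remaining 13 profiles each have a profitable deviation by the same check.)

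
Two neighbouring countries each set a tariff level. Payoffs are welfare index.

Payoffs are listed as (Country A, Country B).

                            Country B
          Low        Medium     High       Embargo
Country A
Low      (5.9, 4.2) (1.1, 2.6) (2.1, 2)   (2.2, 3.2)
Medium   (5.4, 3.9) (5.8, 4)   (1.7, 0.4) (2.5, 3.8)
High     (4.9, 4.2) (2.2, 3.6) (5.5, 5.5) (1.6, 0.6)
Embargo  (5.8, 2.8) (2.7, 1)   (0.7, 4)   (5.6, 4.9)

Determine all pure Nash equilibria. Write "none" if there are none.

Pure-strategy Nash equilibria: (Low, Low), (Medium, Medium), (High, High), (Embargo, Embargo)

Check each profile: it is a Nash equilibrium iff no player can strictly gain by switching unilaterally.
(Low, Low): Country A gets 5.9, best alternative 5.8; Country B gets 4.2, best alternative 3.2. No profitable deviation — NE.
(Low, Medium): Country A can switch to Medium (1.1 → 5.8). Not NE.
(Low, High): Country A can switch to High (2.1 → 5.5). Not NE.
(Low, Embargo): Country A can switch to Medium (2.2 → 2.5). Not NE.
(Medium, Low): Country A can switch to Low (5.4 → 5.9). Not NE.
(Medium, Medium): Country A gets 5.8, best alternative 2.7; Country B gets 4, best alternative 3.9. No profitable deviation — NE.
(Medium, High): Country A can switch to Low (1.7 → 2.1). Not NE.
(Medium, Embargo): Country A can switch to Embargo (2.5 → 5.6). Not NE.
(High, High): Country A gets 5.5, best alternative 2.1; Country B gets 5.5, best alternative 4.2. No profitable deviation — NE.
(Embargo, Embargo): Country A gets 5.6, best alternative 2.5; Country B gets 4.9, best alternative 4. No profitable deviation — NE.
(The remaining 6 profiles each have a profitable deviation by the same check.)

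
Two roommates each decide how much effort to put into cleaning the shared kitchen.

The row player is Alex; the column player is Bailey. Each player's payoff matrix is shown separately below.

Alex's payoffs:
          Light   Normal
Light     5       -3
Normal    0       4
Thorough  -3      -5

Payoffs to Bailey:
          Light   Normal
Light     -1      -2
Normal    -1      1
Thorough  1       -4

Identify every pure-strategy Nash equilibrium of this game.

Mark each player's best response to every combination of opponents' strategies; a profile where every player is best-responding is a pure Nash equilibrium.
Alex against Light: payoffs 5, 0, -3 → best response Light.
Alex against Normal: payoffs -3, 4, -5 → best response Normal.
Bailey against Light: payoffs -1, -2 → best response Light.
Bailey against Normal: payoffs -1, 1 → best response Normal.
Bailey against Thorough: payoffs 1, -4 → best response Light.
Mutual best responses: (Light, Light); (Normal, Normal).

Pure-strategy Nash equilibria: (Light, Light); (Normal, Normal)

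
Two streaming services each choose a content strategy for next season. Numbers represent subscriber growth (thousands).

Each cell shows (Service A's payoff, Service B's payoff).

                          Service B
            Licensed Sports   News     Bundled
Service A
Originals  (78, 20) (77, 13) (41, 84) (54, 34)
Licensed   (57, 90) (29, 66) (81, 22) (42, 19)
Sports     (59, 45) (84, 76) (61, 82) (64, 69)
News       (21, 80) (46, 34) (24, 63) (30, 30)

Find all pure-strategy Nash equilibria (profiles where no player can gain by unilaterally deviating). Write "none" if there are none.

Mark each player's best response to every combination of opponents' strategies; a profile where every player is best-responding is a pure Nash equilibrium.
Service A against Licensed: payoffs 78, 57, 59, 21 → best response Originals.
Service A against Sports: payoffs 77, 29, 84, 46 → best response Sports.
Service A against News: payoffs 41, 81, 61, 24 → best response Licensed.
Service A against Bundled: payoffs 54, 42, 64, 30 → best response Sports.
Service B against Originals: payoffs 20, 13, 84, 34 → best response News.
Service B against Licensed: payoffs 90, 66, 22, 19 → best response Licensed.
Service B against Sports: payoffs 45, 76, 82, 69 → best response News.
Service B against News: payoffs 80, 34, 63, 30 → best response Licensed.
No profile is a mutual best response for all players.

No pure-strategy Nash equilibrium.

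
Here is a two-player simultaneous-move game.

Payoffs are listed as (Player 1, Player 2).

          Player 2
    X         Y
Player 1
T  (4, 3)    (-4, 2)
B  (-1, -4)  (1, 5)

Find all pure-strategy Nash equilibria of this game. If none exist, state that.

The pure Nash equilibria are (T, X) and (B, Y).

Player 1 against X: payoffs 4, -1 → best response T.
Player 1 against Y: payoffs -4, 1 → best response B.
Player 2 against T: payoffs 3, 2 → best response X.
Player 2 against B: payoffs -4, 5 → best response Y.
Mutual best responses: (T, X); (B, Y).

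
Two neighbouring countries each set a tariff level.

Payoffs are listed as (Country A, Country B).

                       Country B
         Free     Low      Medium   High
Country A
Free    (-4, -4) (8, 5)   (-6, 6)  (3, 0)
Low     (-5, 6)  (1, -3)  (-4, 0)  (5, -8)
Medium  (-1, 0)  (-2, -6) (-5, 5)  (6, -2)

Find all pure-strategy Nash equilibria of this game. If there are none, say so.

Country A against Free: payoffs -4, -5, -1 → best response Medium.
Country A against Low: payoffs 8, 1, -2 → best response Free.
Country A against Medium: payoffs -6, -4, -5 → best response Low.
Country A against High: payoffs 3, 5, 6 → best response Medium.
Country B against Free: payoffs -4, 5, 6, 0 → best response Medium.
Country B against Low: payoffs 6, -3, 0, -8 → best response Free.
Country B against Medium: payoffs 0, -6, 5, -2 → best response Medium.
No profile is a mutual best response for all players.

No pure-strategy Nash equilibrium.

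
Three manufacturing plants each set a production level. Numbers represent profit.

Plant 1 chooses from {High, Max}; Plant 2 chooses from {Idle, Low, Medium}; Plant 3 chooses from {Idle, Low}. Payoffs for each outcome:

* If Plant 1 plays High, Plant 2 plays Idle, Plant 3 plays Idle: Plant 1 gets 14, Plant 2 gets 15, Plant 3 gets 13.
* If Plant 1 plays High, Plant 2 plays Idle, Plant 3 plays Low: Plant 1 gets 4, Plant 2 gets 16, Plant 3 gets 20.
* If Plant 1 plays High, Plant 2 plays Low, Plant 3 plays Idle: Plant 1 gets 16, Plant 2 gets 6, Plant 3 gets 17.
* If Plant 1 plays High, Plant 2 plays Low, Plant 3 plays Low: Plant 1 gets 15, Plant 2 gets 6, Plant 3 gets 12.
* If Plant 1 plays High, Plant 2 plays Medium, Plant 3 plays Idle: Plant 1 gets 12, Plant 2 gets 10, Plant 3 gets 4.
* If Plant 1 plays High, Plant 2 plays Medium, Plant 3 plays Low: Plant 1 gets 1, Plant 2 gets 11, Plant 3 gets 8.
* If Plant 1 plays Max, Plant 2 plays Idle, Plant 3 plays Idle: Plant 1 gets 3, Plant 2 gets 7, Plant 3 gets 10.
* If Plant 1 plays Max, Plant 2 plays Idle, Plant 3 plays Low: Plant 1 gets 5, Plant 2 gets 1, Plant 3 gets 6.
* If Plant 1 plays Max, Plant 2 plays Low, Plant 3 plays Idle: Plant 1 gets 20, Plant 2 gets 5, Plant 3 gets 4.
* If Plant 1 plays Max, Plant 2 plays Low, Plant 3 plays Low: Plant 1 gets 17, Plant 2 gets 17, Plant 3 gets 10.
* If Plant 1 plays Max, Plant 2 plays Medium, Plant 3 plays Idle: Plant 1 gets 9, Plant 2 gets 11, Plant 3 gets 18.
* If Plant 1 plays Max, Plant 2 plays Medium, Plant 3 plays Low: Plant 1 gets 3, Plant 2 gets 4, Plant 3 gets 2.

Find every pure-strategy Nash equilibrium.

(Max, Low, Low)

Plant 1 against (Idle, Idle): payoffs 14, 3 → best response High.
Plant 1 against (Idle, Low): payoffs 4, 5 → best response Max.
Plant 1 against (Low, Idle): payoffs 16, 20 → best response Max.
Plant 1 against (Low, Low): payoffs 15, 17 → best response Max.
Plant 1 against (Medium, Idle): payoffs 12, 9 → best response High.
Plant 1 against (Medium, Low): payoffs 1, 3 → best response Max.
Plant 2 against (High, Idle): payoffs 15, 6, 10 → best response Idle.
Plant 2 against (High, Low): payoffs 16, 6, 11 → best response Idle.
Plant 2 against (Max, Idle): payoffs 7, 5, 11 → best response Medium.
Plant 2 against (Max, Low): payoffs 1, 17, 4 → best response Low.
Plant 3 against (High, Idle): payoffs 13, 20 → best response Low.
Plant 3 against (High, Low): payoffs 17, 12 → best response Idle.
Plant 3 against (High, Medium): payoffs 4, 8 → best response Low.
Plant 3 against (Max, Idle): payoffs 10, 6 → best response Idle.
Plant 3 against (Max, Low): payoffs 4, 10 → best response Low.
Plant 3 against (Max, Medium): payoffs 18, 2 → best response Idle.
Mutual best responses: (Max, Low, Low).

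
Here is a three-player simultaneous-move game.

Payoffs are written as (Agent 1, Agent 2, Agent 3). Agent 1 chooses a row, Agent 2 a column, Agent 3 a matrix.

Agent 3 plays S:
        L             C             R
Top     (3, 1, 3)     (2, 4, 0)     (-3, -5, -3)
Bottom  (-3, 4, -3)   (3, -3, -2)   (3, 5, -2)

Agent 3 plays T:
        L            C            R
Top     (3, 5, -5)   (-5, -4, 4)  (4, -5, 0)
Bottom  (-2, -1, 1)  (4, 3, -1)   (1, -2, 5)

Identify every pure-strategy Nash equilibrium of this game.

For each player, find the best response to each opponent profile; mutual best responses are the pure NE.
Agent 1 against (L, S): payoffs 3, -3 → best response Top.
Agent 1 against (L, T): payoffs 3, -2 → best response Top.
Agent 1 against (C, S): payoffs 2, 3 → best response Bottom.
Agent 1 against (C, T): payoffs -5, 4 → best response Bottom.
Agent 1 against (R, S): payoffs -3, 3 → best response Bottom.
Agent 1 against (R, T): payoffs 4, 1 → best response Top.
Agent 2 against (Top, S): payoffs 1, 4, -5 → best response C.
Agent 2 against (Top, T): payoffs 5, -4, -5 → best response L.
Agent 2 against (Bottom, S): payoffs 4, -3, 5 → best response R.
Agent 2 against (Bottom, T): payoffs -1, 3, -2 → best response C.
Agent 3 against (Top, L): payoffs 3, -5 → best response S.
Agent 3 against (Top, C): payoffs 0, 4 → best response T.
Agent 3 against (Top, R): payoffs -3, 0 → best response T.
Agent 3 against (Bottom, L): payoffs -3, 1 → best response T.
Agent 3 against (Bottom, C): payoffs -2, -1 → best response T.
Agent 3 against (Bottom, R): payoffs -2, 5 → best response T.
Mutual best responses: (Bottom, C, T).

(Bottom, C, T)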